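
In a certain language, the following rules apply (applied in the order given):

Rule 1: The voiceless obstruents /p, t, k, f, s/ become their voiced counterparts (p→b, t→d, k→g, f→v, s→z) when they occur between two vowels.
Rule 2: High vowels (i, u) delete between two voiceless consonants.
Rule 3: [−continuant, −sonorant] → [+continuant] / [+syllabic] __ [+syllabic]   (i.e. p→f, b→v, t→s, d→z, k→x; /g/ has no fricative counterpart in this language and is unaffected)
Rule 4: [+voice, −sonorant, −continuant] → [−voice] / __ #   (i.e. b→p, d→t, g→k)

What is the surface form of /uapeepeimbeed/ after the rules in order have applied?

uaveeveimbeet

Rule 1 (intervocalic voicing): /p/ is a voiceless obstruent between vowels /a/ and /e/, so it voices to [b]. /p/ is a voiceless obstruent between vowels /e/ and /e/, so it voices to [b]. /uapeepeimbeed/ → uabeebeimbeed.
Rule 2 (high vowel syncope): no segment meets the environment; /uabeebeimbeed/ is unchanged.
Rule 3 (intervocalic spirantization): /b/ is a stop between vowels /a/ and /e/, so it spirantizes to the fricative [v]. /b/ is a stop between vowels /e/ and /e/, so it spirantizes to the fricative [v]. /uabeebeimbeed/ → uaveeveimbeed.
Rule 4 (final devoicing): /d/ is a voiced stop in word-final position, so it devoices to [t]. /uaveeveimbeed/ → uaveeveimbeet.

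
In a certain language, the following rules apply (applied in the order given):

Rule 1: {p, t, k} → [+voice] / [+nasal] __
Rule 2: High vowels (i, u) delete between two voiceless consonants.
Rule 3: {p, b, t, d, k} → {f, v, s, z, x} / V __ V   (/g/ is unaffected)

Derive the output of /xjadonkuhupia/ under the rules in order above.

xjazonguhpia

Rule 1 (post-nasal voicing): /k/ is a voiceless stop immediately after the nasal /n/, so it voices to [g]. /xjadonkuhupia/ → xjadonguhupia.
Rule 2 (high vowel syncope): /u/ is a high vowel flanked by voiceless consonants /h/ and /p/, so it deletes. /xjadonguhupia/ → xjadonguhpia.
Rule 3 (intervocalic spirantization): /d/ is a stop between vowels /a/ and /o/, so it spirantizes to the fricative [z]. /xjadonguhpia/ → xjazonguhpia.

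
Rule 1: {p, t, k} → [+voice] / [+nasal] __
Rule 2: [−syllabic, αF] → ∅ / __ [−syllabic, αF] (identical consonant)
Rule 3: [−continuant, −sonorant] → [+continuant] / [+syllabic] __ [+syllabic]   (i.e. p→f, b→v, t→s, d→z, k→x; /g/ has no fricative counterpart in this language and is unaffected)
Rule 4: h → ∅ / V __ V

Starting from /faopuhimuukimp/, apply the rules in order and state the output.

faofuimuuximb

Rule 1 (post-nasal voicing): /p/ is a voiceless stop immediately after the nasal /m/, so it voices to [b]. /faopuhimuukimp/ → faopuhimuukimb.
Rule 2 (degemination): no segment meets the environment; /faopuhimuukimb/ is unchanged.
Rule 3 (intervocalic spirantization): /p/ is a stop between vowels /o/ and /u/, so it spirantizes to the fricative [f]. /k/ is a stop between vowels /u/ and /i/, so it spirantizes to the fricative [x]. /faopuhimuukimb/ → faofuhimuuximb.
Rule 4 (intervocalic h-deletion): /h/ occurs between vowels /u/ and /i/, so it deletes. /faofuhimuuximb/ → faofuimuuximb.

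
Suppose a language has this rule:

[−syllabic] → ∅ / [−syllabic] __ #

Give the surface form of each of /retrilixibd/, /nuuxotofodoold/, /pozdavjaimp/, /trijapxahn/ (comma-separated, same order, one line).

retrilixib, nuuxotofodool, pozdavjaim, trijapxah

/retrilixibd/: /d/ is the second consonant of a word-final cluster /bd/, so it deletes. → [retrilixib].
/nuuxotofodoold/: /d/ is the second consonant of a word-final cluster /ld/, so it deletes. → [nuuxotofodool].
/pozdavjaimp/: /p/ is the second consonant of a word-final cluster /mp/, so it deletes. → [pozdavjaim].
/trijapxahn/: /n/ is the second consonant of a word-final cluster /hn/, so it deletes. → [trijapxah].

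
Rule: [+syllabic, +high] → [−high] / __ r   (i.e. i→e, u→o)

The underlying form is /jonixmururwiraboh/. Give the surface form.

jonixmororweraboh

Scanning /jonixmururwiraboh/: /i/ at position 4 is not in the conditioning environment; /u/ is a high vowel immediately before /r/, so it lowers to [o]; /u/ is a high vowel immediately before /r/, so it lowers to [o]; /i/ is a high vowel immediately before /r/, so it lowers to [e].
Result: [jonixmororweraboh].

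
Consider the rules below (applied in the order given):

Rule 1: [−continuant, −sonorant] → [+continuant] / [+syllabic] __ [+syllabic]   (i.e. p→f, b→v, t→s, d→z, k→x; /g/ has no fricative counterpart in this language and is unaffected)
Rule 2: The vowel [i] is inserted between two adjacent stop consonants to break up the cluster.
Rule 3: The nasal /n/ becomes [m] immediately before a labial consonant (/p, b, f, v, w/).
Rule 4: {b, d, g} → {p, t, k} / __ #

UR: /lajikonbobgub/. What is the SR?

lajixombobigup

Rule 1 (intervocalic spirantization): /k/ is a stop between vowels /i/ and /o/, so it spirantizes to the fricative [x]. /lajikonbobgub/ → lajixonbobgub.
Rule 2 (stop-cluster i-epenthesis): /b/ and /g/ form a stop–stop cluster, so [i] is inserted between them. /lajixonbobgub/ → lajixonbobigub.
Rule 3 (nasal place assimilation): /n/ precedes the labial consonant /b/, so it assimilates in place to [m]. /lajixonbobigub/ → lajixombobigub.
Rule 4 (final devoicing): /b/ is a voiced stop in word-final position, so it devoices to [p]. /lajixombobigub/ → lajixombobigup.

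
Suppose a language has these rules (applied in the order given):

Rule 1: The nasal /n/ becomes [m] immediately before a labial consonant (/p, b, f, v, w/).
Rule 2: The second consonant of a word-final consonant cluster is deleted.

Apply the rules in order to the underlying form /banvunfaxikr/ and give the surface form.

Rule 1 (nasal place assimilation): /n/ precedes the labial consonant /v/, so it assimilates in place to [m]. /n/ precedes the labial consonant /f/, so it assimilates in place to [m]. /banvunfaxikr/ → bamvumfaxikr.
Rule 2 (final cluster simplification): /r/ is the second consonant of a word-final cluster /kr/, so it deletes. /bamvumfaxikr/ → bamvumfaxik.

bamvumfaxik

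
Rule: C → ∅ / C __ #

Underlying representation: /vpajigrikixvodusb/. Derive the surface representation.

vpajigrikixvodus

/b/ is the second consonant of a word-final cluster /sb/, so it deletes.
The other instances of /v/, /p/, /j/, /g/, /r/, /k/, /x/, /d/, /s/ do not occur in the required environment and remain unchanged.
Surface form: [vpajigrikixvodus].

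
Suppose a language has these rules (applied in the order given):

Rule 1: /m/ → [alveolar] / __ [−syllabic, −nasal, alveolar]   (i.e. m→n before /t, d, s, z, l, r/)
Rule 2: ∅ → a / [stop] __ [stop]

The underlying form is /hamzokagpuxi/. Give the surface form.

hanzokagapuxi

Rule 1 (nasal place assimilation): /m/ precedes the alveolar consonant /z/, so it assimilates in place to [n]. /hamzokagpuxi/ → hanzokagpuxi.
Rule 2 (stop-cluster a-epenthesis): /g/ and /p/ form a stop–stop cluster, so [a] is inserted between them. /hanzokagpuxi/ → hanzokagapuxi.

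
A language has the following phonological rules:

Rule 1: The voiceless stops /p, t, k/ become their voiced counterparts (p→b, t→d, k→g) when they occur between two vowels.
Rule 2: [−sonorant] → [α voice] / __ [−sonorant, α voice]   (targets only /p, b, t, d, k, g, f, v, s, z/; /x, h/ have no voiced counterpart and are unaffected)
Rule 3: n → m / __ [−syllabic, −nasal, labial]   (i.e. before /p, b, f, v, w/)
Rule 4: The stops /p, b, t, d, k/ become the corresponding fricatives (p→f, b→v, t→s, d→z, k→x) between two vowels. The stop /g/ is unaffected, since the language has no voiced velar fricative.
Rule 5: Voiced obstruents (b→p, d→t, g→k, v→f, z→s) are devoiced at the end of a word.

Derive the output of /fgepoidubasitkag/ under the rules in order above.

vgevoizuvasitkak

Rule 1 (intervocalic voicing): /p/ is a voiceless stop between vowels /e/ and /o/, so it voices to [b]. /fgepoidubasitkag/ → fgeboidubasitkag.
Rule 2 (regressive voicing assimilation): /f/ precedes the voiced obstruent /g/, so it voices to [v] by assimilation. /fgeboidubasitkag/ → vgeboidubasitkag.
Rule 3 (nasal place assimilation): no segment meets the environment; /vgeboidubasitkag/ is unchanged.
Rule 4 (intervocalic spirantization): /b/ is a stop between vowels /e/ and /o/, so it spirantizes to the fricative [v]. /d/ is a stop between vowels /i/ and /u/, so it spirantizes to the fricative [z]. /b/ is a stop between vowels /u/ and /a/, so it spirantizes to the fricative [v]. /vgeboidubasitkag/ → vgevoizuvasitkag.
Rule 5 (final devoicing): /g/ is a voiced obstruent in word-final position, so it devoices to [k]. /vgevoizuvasitkag/ → vgevoizuvasitkak.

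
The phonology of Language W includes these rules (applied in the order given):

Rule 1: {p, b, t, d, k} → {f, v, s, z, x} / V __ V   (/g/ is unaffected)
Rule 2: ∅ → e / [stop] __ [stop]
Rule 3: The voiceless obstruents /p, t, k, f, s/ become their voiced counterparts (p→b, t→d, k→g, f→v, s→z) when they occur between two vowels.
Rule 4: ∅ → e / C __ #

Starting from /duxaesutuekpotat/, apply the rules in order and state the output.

Rule 1 (intervocalic spirantization): /t/ is a stop between vowels /u/ and /u/, so it spirantizes to the fricative [s]. /t/ is a stop between vowels /o/ and /a/, so it spirantizes to the fricative [s]. /duxaesutuekpotat/ → duxaesusuekposat.
Rule 2 (stop-cluster e-epenthesis): /k/ and /p/ form a stop–stop cluster, so [e] is inserted between them. /duxaesusuekposat/ → duxaesusuekeposat.
Rule 3 (intervocalic voicing): /s/ is a voiceless obstruent between vowels /e/ and /u/, so it voices to [z]. /s/ is a voiceless obstruent between vowels /u/ and /u/, so it voices to [z]. /k/ is a voiceless obstruent between vowels /e/ and /e/, so it voices to [g]. /p/ is a voiceless obstruent between vowels /e/ and /o/, so it voices to [b]. /s/ is a voiceless obstruent between vowels /o/ and /a/, so it voices to [z]. /duxaesusuekeposat/ → duxaezuzuegebozat.
Rule 4 (final e-epenthesis): the form ends in the consonant /t/, so [e] is inserted word-finally. /duxaezuzuegebozat/ → duxaezuzuegebozate.

duxaezuzuegebozate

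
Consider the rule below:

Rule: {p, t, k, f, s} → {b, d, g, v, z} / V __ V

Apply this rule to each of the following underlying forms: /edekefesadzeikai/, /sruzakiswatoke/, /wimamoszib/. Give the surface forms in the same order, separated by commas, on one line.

/edekefesadzeikai/: /k/ is a voiceless obstruent between vowels /e/ and /e/, so it voices to [g]. /f/ is a voiceless obstruent between vowels /e/ and /e/, so it voices to [v]. /s/ is a voiceless obstruent between vowels /e/ and /a/, so it voices to [z]. /k/ is a voiceless obstruent between vowels /i/ and /a/, so it voices to [g]. → [edegevezadzeigai].
/sruzakiswatoke/: /k/ is a voiceless obstruent between vowels /a/ and /i/, so it voices to [g]. /t/ is a voiceless obstruent between vowels /a/ and /o/, so it voices to [d]. /k/ is a voiceless obstruent between vowels /o/ and /e/, so it voices to [g]. → [sruzagiswadoge].
/wimamoszib/: the rule's environment is not met; surfaces unchanged as [wimamoszib].

edegevezadzeigai, sruzagiswadoge, wimamoszib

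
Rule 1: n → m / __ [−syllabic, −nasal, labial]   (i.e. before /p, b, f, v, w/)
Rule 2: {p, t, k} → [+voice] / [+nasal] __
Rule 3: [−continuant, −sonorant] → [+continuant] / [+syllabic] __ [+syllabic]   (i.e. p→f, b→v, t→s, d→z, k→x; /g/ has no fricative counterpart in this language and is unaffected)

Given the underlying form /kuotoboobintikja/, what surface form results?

Rule 1 (nasal place assimilation): no segment meets the environment; /kuotoboobintikja/ is unchanged.
Rule 2 (post-nasal voicing): /t/ is a voiceless stop immediately after the nasal /n/, so it voices to [d]. /kuotoboobintikja/ → kuotoboobindikja.
Rule 3 (intervocalic spirantization): /t/ is a stop between vowels /o/ and /o/, so it spirantizes to the fricative [s]. /b/ is a stop between vowels /o/ and /o/, so it spirantizes to the fricative [v]. /b/ is a stop between vowels /o/ and /i/, so it spirantizes to the fricative [v]. /kuotoboobindikja/ → kuosovoovindikja.

kuosovoovindikja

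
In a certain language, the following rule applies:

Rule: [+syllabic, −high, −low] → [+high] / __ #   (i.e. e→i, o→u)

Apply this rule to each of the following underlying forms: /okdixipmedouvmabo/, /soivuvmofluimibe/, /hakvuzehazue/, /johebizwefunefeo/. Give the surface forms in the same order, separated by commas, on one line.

/okdixipmedouvmabo/: /o/ is a mid vowel in word-final position, so it raises to [u]. → [okdixipmedouvmabu].
/soivuvmofluimibe/: /e/ is a mid vowel in word-final position, so it raises to [i]. → [soivuvmofluimibi].
/hakvuzehazue/: /e/ is a mid vowel in word-final position, so it raises to [i]. → [hakvuzehazui].
/johebizwefunefeo/: /o/ is a mid vowel in word-final position, so it raises to [u]. → [johebizwefunefeu].

okdixipmedouvmabu, soivuvmofluimibi, hakvuzehazui, johebizwefunefeu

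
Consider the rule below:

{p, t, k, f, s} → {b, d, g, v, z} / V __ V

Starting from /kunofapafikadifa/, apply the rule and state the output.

kunovabavigadiva

/f/ is a voiceless obstruent between vowels /o/ and /a/, so it voices to [v].
/p/ is a voiceless obstruent between vowels /a/ and /a/, so it voices to [b].
/f/ is a voiceless obstruent between vowels /a/ and /i/, so it voices to [v].
/k/ is a voiceless obstruent between vowels /i/ and /a/, so it voices to [g].
/f/ is a voiceless obstruent between vowels /i/ and /a/, so it voices to [v].
Surface form: [kunovabavigadiva].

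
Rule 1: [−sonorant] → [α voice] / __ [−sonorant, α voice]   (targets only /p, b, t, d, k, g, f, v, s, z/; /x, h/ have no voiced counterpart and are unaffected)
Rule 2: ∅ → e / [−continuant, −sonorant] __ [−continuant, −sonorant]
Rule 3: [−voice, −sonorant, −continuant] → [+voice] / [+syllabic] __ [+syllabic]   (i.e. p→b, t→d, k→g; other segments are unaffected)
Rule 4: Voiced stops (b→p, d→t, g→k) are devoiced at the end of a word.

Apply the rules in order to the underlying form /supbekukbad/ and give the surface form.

Rule 1 (regressive voicing assimilation): /p/ precedes the voiced obstruent /b/, so it voices to [b] by assimilation. /k/ precedes the voiced obstruent /b/, so it voices to [g] by assimilation. /supbekukbad/ → subbekugbad.
Rule 2 (stop-cluster e-epenthesis): /b/ and /b/ form a stop–stop cluster, so [e] is inserted between them. /g/ and /b/ form a stop–stop cluster, so [e] is inserted between them. /subbekugbad/ → subebekugebad.
Rule 3 (intervocalic voicing): /k/ is a voiceless stop between vowels /e/ and /u/, so it voices to [g]. /subebekugebad/ → subebegugebad.
Rule 4 (final devoicing): /d/ is a voiced stop in word-final position, so it devoices to [t]. /subebegugebad/ → subebegugebat.

subebegugebat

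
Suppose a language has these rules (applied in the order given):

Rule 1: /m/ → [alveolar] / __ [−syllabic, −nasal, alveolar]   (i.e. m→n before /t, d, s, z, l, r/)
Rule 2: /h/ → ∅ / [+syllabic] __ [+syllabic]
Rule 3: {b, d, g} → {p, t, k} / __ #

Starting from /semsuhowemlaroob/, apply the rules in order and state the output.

sensuowenlaroop

Rule 1 (nasal place assimilation): /m/ precedes the alveolar consonant /s/, so it assimilates in place to [n]. /m/ precedes the alveolar consonant /l/, so it assimilates in place to [n]. /semsuhowemlaroob/ → sensuhowenlaroob.
Rule 2 (intervocalic h-deletion): /h/ occurs between vowels /u/ and /o/, so it deletes. /sensuhowenlaroob/ → sensuowenlaroob.
Rule 3 (final devoicing): /b/ is a voiced stop in word-final position, so it devoices to [p]. /sensuowenlaroob/ → sensuowenlaroop.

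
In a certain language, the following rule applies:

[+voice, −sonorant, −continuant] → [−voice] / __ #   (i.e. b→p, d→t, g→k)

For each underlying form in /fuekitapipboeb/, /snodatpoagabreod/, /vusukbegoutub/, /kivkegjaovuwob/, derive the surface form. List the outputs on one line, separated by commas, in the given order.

/fuekitapipboeb/: /b/ is a voiced stop in word-final position, so it devoices to [p]. → [fuekitapipboep].
/snodatpoagabreod/: /d/ is a voiced stop in word-final position, so it devoices to [t]. → [snodatpoagabreot].
/vusukbegoutub/: /b/ is a voiced stop in word-final position, so it devoices to [p]. → [vusukbegoutup].
/kivkegjaovuwob/: /b/ is a voiced stop in word-final position, so it devoices to [p]. → [kivkegjaovuwop].

fuekitapipboep, snodatpoagabreot, vusukbegoutup, kivkegjaovuwop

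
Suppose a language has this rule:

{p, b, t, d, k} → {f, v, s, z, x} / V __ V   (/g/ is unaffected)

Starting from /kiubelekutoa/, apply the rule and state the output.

/b/ is a stop between vowels /u/ and /e/, so it spirantizes to the fricative [v].
/k/ is a stop between vowels /e/ and /u/, so it spirantizes to the fricative [x].
/t/ is a stop between vowels /u/ and /o/, so it spirantizes to the fricative [s].
Surface form: [kiuvelexusoa].

kiuvelexusoa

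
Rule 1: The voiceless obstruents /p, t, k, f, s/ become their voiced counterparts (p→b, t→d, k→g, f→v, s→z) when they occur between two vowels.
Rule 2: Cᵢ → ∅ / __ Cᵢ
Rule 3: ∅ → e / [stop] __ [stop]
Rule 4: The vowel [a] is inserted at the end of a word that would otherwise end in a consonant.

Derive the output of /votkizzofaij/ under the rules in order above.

Rule 1 (intervocalic voicing): /f/ is a voiceless obstruent between vowels /o/ and /a/, so it voices to [v]. /votkizzofaij/ → votkizzovaij.
Rule 2 (degemination): /zz/ is a geminate; the first /z/ deletes. /votkizzovaij/ → votkizovaij.
Rule 3 (stop-cluster e-epenthesis): /t/ and /k/ form a stop–stop cluster, so [e] is inserted between them. /votkizovaij/ → votekizovaij.
Rule 4 (final a-epenthesis): the form ends in the consonant /j/, so [a] is inserted word-finally. /votekizovaij/ → votekizovaija.

votekizovaija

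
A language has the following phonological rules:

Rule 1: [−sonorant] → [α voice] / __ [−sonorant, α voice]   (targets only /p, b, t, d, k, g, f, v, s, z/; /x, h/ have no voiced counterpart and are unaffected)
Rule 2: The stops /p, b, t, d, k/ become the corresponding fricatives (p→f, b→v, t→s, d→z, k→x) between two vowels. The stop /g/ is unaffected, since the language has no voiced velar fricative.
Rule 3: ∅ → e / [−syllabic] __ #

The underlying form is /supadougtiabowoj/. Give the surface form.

Rule 1 (regressive voicing assimilation): /g/ precedes the voiceless obstruent /t/, so it devoices to [k] by assimilation. /supadougtiabowoj/ → supadouktiabowoj.
Rule 2 (intervocalic spirantization): /p/ is a stop between vowels /u/ and /a/, so it spirantizes to the fricative [f]. /d/ is a stop between vowels /a/ and /o/, so it spirantizes to the fricative [z]. /b/ is a stop between vowels /a/ and /o/, so it spirantizes to the fricative [v]. /supadouktiabowoj/ → sufazouktiavowoj.
Rule 3 (final e-epenthesis): the form ends in the consonant /j/, so [e] is inserted word-finally. /sufazouktiavowoj/ → sufazouktiavowoje.

sufazouktiavowoje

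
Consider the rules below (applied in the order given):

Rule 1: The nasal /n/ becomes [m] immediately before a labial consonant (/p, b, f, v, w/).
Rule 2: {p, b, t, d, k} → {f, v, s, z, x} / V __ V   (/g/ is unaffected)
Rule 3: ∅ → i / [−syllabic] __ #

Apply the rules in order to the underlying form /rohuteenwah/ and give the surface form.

rohuseemwahi

Rule 1 (nasal place assimilation): /n/ precedes the labial consonant /w/, so it assimilates in place to [m]. /rohuteenwah/ → rohuteemwah.
Rule 2 (intervocalic spirantization): /t/ is a stop between vowels /u/ and /e/, so it spirantizes to the fricative [s]. /rohuteemwah/ → rohuseemwah.
Rule 3 (final i-epenthesis): the form ends in the consonant /h/, so [i] is inserted word-finally. /rohuseemwah/ → rohuseemwahi.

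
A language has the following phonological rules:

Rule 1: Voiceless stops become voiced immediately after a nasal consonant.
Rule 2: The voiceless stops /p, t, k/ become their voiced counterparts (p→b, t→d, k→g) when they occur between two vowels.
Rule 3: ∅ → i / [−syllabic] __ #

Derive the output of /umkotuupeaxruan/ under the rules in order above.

Rule 1 (post-nasal voicing): /k/ is a voiceless stop immediately after the nasal /m/, so it voices to [g]. /umkotuupeaxruan/ → umgotuupeaxruan.
Rule 2 (intervocalic voicing): /t/ is a voiceless stop between vowels /o/ and /u/, so it voices to [d]. /p/ is a voiceless stop between vowels /u/ and /e/, so it voices to [b]. /umgotuupeaxruan/ → umgoduubeaxruan.
Rule 3 (final i-epenthesis): the form ends in the consonant /n/, so [i] is inserted word-finally. /umgoduubeaxruan/ → umgoduubeaxruani.

umgoduubeaxruani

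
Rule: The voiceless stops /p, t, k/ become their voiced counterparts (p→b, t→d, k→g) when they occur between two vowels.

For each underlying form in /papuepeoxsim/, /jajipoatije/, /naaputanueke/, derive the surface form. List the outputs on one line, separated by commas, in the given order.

/papuepeoxsim/: /p/ is a voiceless stop between vowels /a/ and /u/, so it voices to [b]. /p/ is a voiceless stop between vowels /e/ and /e/, so it voices to [b]. → [pabuebeoxsim].
/jajipoatije/: /p/ is a voiceless stop between vowels /i/ and /o/, so it voices to [b]. /t/ is a voiceless stop between vowels /a/ and /i/, so it voices to [d]. → [jajiboadije].
/naaputanueke/: /p/ is a voiceless stop between vowels /a/ and /u/, so it voices to [b]. /t/ is a voiceless stop between vowels /u/ and /a/, so it voices to [d]. /k/ is a voiceless stop between vowels /e/ and /e/, so it voices to [g]. → [naabudanuege].

pabuebeoxsim, jajiboadije, naabudanuege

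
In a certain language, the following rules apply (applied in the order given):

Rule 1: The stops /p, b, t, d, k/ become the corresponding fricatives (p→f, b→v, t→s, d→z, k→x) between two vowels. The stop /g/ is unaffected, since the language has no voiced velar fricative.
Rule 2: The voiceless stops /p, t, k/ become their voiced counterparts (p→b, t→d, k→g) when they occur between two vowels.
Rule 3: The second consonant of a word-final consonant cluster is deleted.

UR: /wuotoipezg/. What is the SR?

Rule 1 (intervocalic spirantization): /t/ is a stop between vowels /o/ and /o/, so it spirantizes to the fricative [s]. /p/ is a stop between vowels /i/ and /e/, so it spirantizes to the fricative [f]. /wuotoipezg/ → wuosoifezg.
Rule 2 (intervocalic voicing): no segment meets the environment; /wuosoifezg/ is unchanged.
Rule 3 (final cluster simplification): /g/ is the second consonant of a word-final cluster /zg/, so it deletes. /wuosoifezg/ → wuosoifez.

wuosoifez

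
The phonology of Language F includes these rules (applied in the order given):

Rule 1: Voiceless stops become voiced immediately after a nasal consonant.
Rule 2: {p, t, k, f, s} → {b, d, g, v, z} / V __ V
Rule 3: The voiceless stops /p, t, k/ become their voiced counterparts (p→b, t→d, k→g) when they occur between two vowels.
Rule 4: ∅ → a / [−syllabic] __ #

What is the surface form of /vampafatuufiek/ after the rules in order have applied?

Rule 1 (post-nasal voicing): /p/ is a voiceless stop immediately after the nasal /m/, so it voices to [b]. /vampafatuufiek/ → vambafatuufiek.
Rule 2 (intervocalic voicing): /f/ is a voiceless obstruent between vowels /a/ and /a/, so it voices to [v]. /t/ is a voiceless obstruent between vowels /a/ and /u/, so it voices to [d]. /f/ is a voiceless obstruent between vowels /u/ and /i/, so it voices to [v]. /vambafatuufiek/ → vambavaduuviek.
Rule 3 (intervocalic voicing): no segment meets the environment; /vambavaduuviek/ is unchanged.
Rule 4 (final a-epenthesis): the form ends in the consonant /k/, so [a] is inserted word-finally. /vambavaduuviek/ → vambavaduuvieka.

vambavaduuvieka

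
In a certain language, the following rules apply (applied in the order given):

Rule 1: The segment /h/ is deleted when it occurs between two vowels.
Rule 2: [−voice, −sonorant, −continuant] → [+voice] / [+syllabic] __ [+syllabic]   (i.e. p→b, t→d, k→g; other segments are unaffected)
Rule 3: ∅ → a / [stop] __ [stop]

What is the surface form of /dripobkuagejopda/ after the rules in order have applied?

dribobakuagejopada

Rule 1 (intervocalic h-deletion): no segment meets the environment; /dripobkuagejopda/ is unchanged.
Rule 2 (intervocalic voicing): /p/ is a voiceless stop between vowels /i/ and /o/, so it voices to [b]. /dripobkuagejopda/ → dribobkuagejopda.
Rule 3 (stop-cluster a-epenthesis): /b/ and /k/ form a stop–stop cluster, so [a] is inserted between them. /p/ and /d/ form a stop–stop cluster, so [a] is inserted between them. /dribobkuagejopda/ → dribobakuagejopada.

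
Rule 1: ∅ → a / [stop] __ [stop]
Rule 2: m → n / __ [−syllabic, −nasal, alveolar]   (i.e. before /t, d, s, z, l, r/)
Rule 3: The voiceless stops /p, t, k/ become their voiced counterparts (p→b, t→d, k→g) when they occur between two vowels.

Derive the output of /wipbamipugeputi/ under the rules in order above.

Rule 1 (stop-cluster a-epenthesis): /p/ and /b/ form a stop–stop cluster, so [a] is inserted between them. /wipbamipugeputi/ → wipabamipugeputi.
Rule 2 (nasal place assimilation): no segment meets the environment; /wipabamipugeputi/ is unchanged.
Rule 3 (intervocalic voicing): /p/ is a voiceless stop between vowels /i/ and /a/, so it voices to [b]. /p/ is a voiceless stop between vowels /i/ and /u/, so it voices to [b]. /p/ is a voiceless stop between vowels /e/ and /u/, so it voices to [b]. /t/ is a voiceless stop between vowels /u/ and /i/, so it voices to [d]. /wipabamipugeputi/ → wibabamibugebudi.

wibabamibugebudi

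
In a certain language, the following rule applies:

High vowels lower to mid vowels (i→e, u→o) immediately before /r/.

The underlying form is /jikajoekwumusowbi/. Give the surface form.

No segment of /jikajoekwumusowbi/ meets the structural description of the rule, so the form surfaces unchanged.

jikajoekwumusowbi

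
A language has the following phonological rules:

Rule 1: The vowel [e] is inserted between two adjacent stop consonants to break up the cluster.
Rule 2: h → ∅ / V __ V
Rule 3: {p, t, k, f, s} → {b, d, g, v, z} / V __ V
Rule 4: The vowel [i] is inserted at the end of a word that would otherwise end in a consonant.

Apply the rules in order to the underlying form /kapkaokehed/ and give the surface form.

kabegaogeedi

Rule 1 (stop-cluster e-epenthesis): /p/ and /k/ form a stop–stop cluster, so [e] is inserted between them. /kapkaokehed/ → kapekaokehed.
Rule 2 (intervocalic h-deletion): /h/ occurs between vowels /e/ and /e/, so it deletes. /kapekaokehed/ → kapekaokeed.
Rule 3 (intervocalic voicing): /p/ is a voiceless obstruent between vowels /a/ and /e/, so it voices to [b]. /k/ is a voiceless obstruent between vowels /e/ and /a/, so it voices to [g]. /k/ is a voiceless obstruent between vowels /o/ and /e/, so it voices to [g]. /kapekaokeed/ → kabegaogeed.
Rule 4 (final i-epenthesis): the form ends in the consonant /d/, so [i] is inserted word-finally. /kabegaogeed/ → kabegaogeedi.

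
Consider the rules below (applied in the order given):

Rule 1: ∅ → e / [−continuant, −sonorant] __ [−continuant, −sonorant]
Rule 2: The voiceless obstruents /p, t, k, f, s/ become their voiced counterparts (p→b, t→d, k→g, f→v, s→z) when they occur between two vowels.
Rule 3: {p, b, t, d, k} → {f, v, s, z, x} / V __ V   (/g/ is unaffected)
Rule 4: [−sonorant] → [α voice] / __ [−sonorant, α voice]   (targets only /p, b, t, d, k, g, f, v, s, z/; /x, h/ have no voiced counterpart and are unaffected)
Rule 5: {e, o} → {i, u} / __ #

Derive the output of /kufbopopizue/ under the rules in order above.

Rule 1 (stop-cluster e-epenthesis): no segment meets the environment; /kufbopopizue/ is unchanged.
Rule 2 (intervocalic voicing): /p/ is a voiceless obstruent between vowels /o/ and /o/, so it voices to [b]. /p/ is a voiceless obstruent between vowels /o/ and /i/, so it voices to [b]. /kufbopopizue/ → kufbobobizue.
Rule 3 (intervocalic spirantization): /b/ is a stop between vowels /o/ and /o/, so it spirantizes to the fricative [v]. /b/ is a stop between vowels /o/ and /i/, so it spirantizes to the fricative [v]. /kufbobobizue/ → kufbovovizue.
Rule 4 (regressive voicing assimilation): /f/ precedes the voiced obstruent /b/, so it voices to [v] by assimilation. /kufbovovizue/ → kuvbovovizue.
Rule 5 (final vowel raising): /e/ is a mid vowel in word-final position, so it raises to [i]. /kuvbovovizue/ → kuvbovovizui.

kuvbovovizui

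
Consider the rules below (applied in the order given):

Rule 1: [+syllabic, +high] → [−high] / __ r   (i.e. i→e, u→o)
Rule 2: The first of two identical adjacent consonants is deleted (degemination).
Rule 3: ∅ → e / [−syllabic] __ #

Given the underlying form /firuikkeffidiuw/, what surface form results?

feruikefidiuwe

Rule 1 (pre-rhotic lowering): /i/ is a high vowel immediately before /r/, so it lowers to [e]. /firuikkeffidiuw/ → feruikkeffidiuw.
Rule 2 (degemination): /kk/ is a geminate; the first /k/ deletes. /ff/ is a geminate; the first /f/ deletes. /feruikkeffidiuw/ → feruikefidiuw.
Rule 3 (final e-epenthesis): the form ends in the consonant /w/, so [e] is inserted word-finally. /feruikefidiuw/ → feruikefidiuwe.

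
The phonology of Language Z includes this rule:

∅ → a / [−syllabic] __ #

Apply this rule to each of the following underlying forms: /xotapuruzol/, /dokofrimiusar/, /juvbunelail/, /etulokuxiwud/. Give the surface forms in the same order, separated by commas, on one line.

xotapuruzola, dokofrimiusara, juvbunelaila, etulokuxiwuda

/xotapuruzol/: the form ends in the consonant /l/, so [a] is inserted word-finally. → [xotapuruzola].
/dokofrimiusar/: the form ends in the consonant /r/, so [a] is inserted word-finally. → [dokofrimiusara].
/juvbunelail/: the form ends in the consonant /l/, so [a] is inserted word-finally. → [juvbunelaila].
/etulokuxiwud/: the form ends in the consonant /d/, so [a] is inserted word-finally. → [etulokuxiwuda].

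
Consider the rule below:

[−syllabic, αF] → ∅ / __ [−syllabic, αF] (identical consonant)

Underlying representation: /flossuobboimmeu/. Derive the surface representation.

/ss/ is a geminate; the first /s/ deletes.
/bb/ is a geminate; the first /b/ deletes.
/mm/ is a geminate; the first /m/ deletes.
Surface form: [flosuoboimeu].

flosuoboimeu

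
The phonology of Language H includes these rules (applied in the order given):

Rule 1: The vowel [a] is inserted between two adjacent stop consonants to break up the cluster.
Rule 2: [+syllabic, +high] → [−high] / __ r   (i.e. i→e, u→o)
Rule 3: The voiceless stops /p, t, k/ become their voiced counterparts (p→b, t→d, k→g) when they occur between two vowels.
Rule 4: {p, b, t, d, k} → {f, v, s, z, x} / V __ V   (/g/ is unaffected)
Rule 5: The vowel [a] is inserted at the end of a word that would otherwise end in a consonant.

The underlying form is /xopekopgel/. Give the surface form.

Rule 1 (stop-cluster a-epenthesis): /p/ and /g/ form a stop–stop cluster, so [a] is inserted between them. /xopekopgel/ → xopekopagel.
Rule 2 (pre-rhotic lowering): no segment meets the environment; /xopekopagel/ is unchanged.
Rule 3 (intervocalic voicing): /p/ is a voiceless stop between vowels /o/ and /e/, so it voices to [b]. /k/ is a voiceless stop between vowels /e/ and /o/, so it voices to [g]. /p/ is a voiceless stop between vowels /o/ and /a/, so it voices to [b]. /xopekopagel/ → xobegobagel.
Rule 4 (intervocalic spirantization): /b/ is a stop between vowels /o/ and /e/, so it spirantizes to the fricative [v]. /b/ is a stop between vowels /o/ and /a/, so it spirantizes to the fricative [v]. /xobegobagel/ → xovegovagel.
Rule 5 (final a-epenthesis): the form ends in the consonant /l/, so [a] is inserted word-finally. /xovegovagel/ → xovegovagela.

xovegovagela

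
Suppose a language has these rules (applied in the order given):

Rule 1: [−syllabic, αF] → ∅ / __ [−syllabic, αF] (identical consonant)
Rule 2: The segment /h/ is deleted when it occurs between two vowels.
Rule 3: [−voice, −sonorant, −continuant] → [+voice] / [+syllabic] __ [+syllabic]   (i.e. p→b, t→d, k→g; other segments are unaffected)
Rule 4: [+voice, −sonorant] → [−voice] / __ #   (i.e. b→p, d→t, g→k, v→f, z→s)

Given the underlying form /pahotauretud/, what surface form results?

paodauredut

Rule 1 (degemination): no segment meets the environment; /pahotauretud/ is unchanged.
Rule 2 (intervocalic h-deletion): /h/ occurs between vowels /a/ and /o/, so it deletes. /pahotauretud/ → paotauretud.
Rule 3 (intervocalic voicing): /t/ is a voiceless stop between vowels /o/ and /a/, so it voices to [d]. /t/ is a voiceless stop between vowels /e/ and /u/, so it voices to [d]. /paotauretud/ → paodauredud.
Rule 4 (final devoicing): /d/ is a voiced obstruent in word-final position, so it devoices to [t]. /paodauredud/ → paodauredut.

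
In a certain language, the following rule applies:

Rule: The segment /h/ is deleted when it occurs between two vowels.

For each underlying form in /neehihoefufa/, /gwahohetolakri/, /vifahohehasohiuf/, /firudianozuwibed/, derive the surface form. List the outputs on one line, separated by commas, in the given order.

neeioefufa, gwaoetolakri, vifaoeasoiuf, firudianozuwibed

/neehihoefufa/: /h/ occurs between vowels /e/ and /i/, so it deletes. /h/ occurs between vowels /i/ and /o/, so it deletes. → [neeioefufa].
/gwahohetolakri/: /h/ occurs between vowels /a/ and /o/, so it deletes. /h/ occurs between vowels /o/ and /e/, so it deletes. → [gwaoetolakri].
/vifahohehasohiuf/: /h/ occurs between vowels /a/ and /o/, so it deletes. /h/ occurs between vowels /o/ and /e/, so it deletes. /h/ occurs between vowels /e/ and /a/, so it deletes. /h/ occurs between vowels /o/ and /i/, so it deletes. → [vifaoeasoiuf].
/firudianozuwibed/: the rule's environment is not met; surfaces unchanged as [firudianozuwibed].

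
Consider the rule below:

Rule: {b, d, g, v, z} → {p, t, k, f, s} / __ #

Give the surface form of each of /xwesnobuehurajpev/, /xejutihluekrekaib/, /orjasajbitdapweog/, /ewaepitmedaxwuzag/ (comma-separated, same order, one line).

xwesnobuehurajpef, xejutihluekrekaip, orjasajbitdapweok, ewaepitmedaxwuzak

/xwesnobuehurajpev/: /v/ is a voiced obstruent in word-final position, so it devoices to [f]. → [xwesnobuehurajpef].
/xejutihluekrekaib/: /b/ is a voiced obstruent in word-final position, so it devoices to [p]. → [xejutihluekrekaip].
/orjasajbitdapweog/: /g/ is a voiced obstruent in word-final position, so it devoices to [k]. → [orjasajbitdapweok].
/ewaepitmedaxwuzag/: /g/ is a voiced obstruent in word-final position, so it devoices to [k]. → [ewaepitmedaxwuzak].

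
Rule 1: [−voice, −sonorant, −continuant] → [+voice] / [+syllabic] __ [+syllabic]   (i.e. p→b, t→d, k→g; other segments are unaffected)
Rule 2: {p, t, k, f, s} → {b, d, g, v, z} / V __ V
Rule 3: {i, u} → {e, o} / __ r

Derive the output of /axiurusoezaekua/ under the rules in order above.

axioruzoezaegua

Rule 1 (intervocalic voicing): /k/ is a voiceless stop between vowels /e/ and /u/, so it voices to [g]. /axiurusoezaekua/ → axiurusoezaegua.
Rule 2 (intervocalic voicing): /s/ is a voiceless obstruent between vowels /u/ and /o/, so it voices to [z]. /axiurusoezaegua/ → axiuruzoezaegua.
Rule 3 (pre-rhotic lowering): /u/ is a high vowel immediately before /r/, so it lowers to [o]. /axiuruzoezaegua/ → axioruzoezaegua.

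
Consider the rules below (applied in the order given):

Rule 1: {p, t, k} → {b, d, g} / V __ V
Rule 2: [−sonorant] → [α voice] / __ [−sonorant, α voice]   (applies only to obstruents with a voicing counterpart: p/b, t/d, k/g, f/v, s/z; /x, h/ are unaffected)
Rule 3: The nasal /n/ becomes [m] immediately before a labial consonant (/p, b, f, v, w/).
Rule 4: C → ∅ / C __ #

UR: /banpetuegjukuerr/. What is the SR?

Rule 1 (intervocalic voicing): /t/ is a voiceless stop between vowels /e/ and /u/, so it voices to [d]. /k/ is a voiceless stop between vowels /u/ and /u/, so it voices to [g]. /banpetuegjukuerr/ → banpeduegjuguerr.
Rule 2 (regressive voicing assimilation): no segment meets the environment; /banpeduegjuguerr/ is unchanged.
Rule 3 (nasal place assimilation): /n/ precedes the labial consonant /p/, so it assimilates in place to [m]. /banpeduegjuguerr/ → bampeduegjuguerr.
Rule 4 (final cluster simplification): /r/ is the second consonant of a word-final cluster /rr/, so it deletes. /bampeduegjuguerr/ → bampeduegjuguer.

bampeduegjuguer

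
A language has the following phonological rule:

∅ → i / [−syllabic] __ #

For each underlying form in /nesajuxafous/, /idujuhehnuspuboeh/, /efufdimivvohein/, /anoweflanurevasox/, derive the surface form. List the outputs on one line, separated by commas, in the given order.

nesajuxafousi, idujuhehnuspuboehi, efufdimivvoheini, anoweflanurevasoxi

/nesajuxafous/: the form ends in the consonant /s/, so [i] is inserted word-finally. → [nesajuxafousi].
/idujuhehnuspuboeh/: the form ends in the consonant /h/, so [i] is inserted word-finally. → [idujuhehnuspuboehi].
/efufdimivvohein/: the form ends in the consonant /n/, so [i] is inserted word-finally. → [efufdimivvoheini].
/anoweflanurevasox/: the form ends in the consonant /x/, so [i] is inserted word-finally. → [anoweflanurevasoxi].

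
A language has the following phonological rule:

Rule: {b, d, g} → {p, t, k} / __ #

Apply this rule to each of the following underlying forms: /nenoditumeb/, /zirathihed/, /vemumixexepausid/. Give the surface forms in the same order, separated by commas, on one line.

nenoditumep, zirathihet, vemumixexepausit

/nenoditumeb/: /b/ is a voiced stop in word-final position, so it devoices to [p]. → [nenoditumep].
/zirathihed/: /d/ is a voiced stop in word-final position, so it devoices to [t]. → [zirathihet].
/vemumixexepausid/: /d/ is a voiced stop in word-final position, so it devoices to [t]. → [vemumixexepausit].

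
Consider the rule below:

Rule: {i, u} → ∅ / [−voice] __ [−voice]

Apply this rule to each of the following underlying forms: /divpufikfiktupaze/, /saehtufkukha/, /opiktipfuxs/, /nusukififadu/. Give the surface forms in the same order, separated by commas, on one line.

/divpufikfiktupaze/: /u/ is a high vowel flanked by voiceless consonants /p/ and /f/, so it deletes. /i/ is a high vowel flanked by voiceless consonants /f/ and /k/, so it deletes. /i/ is a high vowel flanked by voiceless consonants /f/ and /k/, so it deletes. /u/ is a high vowel flanked by voiceless consonants /t/ and /p/, so it deletes. → [divpfkfktpaze].
/saehtufkukha/: /u/ is a high vowel flanked by voiceless consonants /t/ and /f/, so it deletes. /u/ is a high vowel flanked by voiceless consonants /k/ and /k/, so it deletes. → [saehtfkkha].
/opiktipfuxs/: /i/ is a high vowel flanked by voiceless consonants /p/ and /k/, so it deletes. /i/ is a high vowel flanked by voiceless consonants /t/ and /p/, so it deletes. /u/ is a high vowel flanked by voiceless consonants /f/ and /x/, so it deletes. → [opktpfxs].
/nusukififadu/: /u/ is a high vowel flanked by voiceless consonants /s/ and /k/, so it deletes. /i/ is a high vowel flanked by voiceless consonants /k/ and /f/, so it deletes. /i/ is a high vowel flanked by voiceless consonants /f/ and /f/, so it deletes. → [nuskffadu].

divpfkfktpaze, saehtfkkha, opktpfxs, nuskffadu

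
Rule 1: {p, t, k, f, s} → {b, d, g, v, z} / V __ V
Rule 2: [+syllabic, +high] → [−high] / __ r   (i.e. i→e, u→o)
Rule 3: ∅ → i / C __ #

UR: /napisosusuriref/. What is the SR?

nabizozuzorerefi

Rule 1 (intervocalic voicing): /p/ is a voiceless obstruent between vowels /a/ and /i/, so it voices to [b]. /s/ is a voiceless obstruent between vowels /i/ and /o/, so it voices to [z]. /s/ is a voiceless obstruent between vowels /o/ and /u/, so it voices to [z]. /s/ is a voiceless obstruent between vowels /u/ and /u/, so it voices to [z]. /napisosusuriref/ → nabizozuzuriref.
Rule 2 (pre-rhotic lowering): /u/ is a high vowel immediately before /r/, so it lowers to [o]. /i/ is a high vowel immediately before /r/, so it lowers to [e]. /nabizozuzuriref/ → nabizozuzoreref.
Rule 3 (final i-epenthesis): the form ends in the consonant /f/, so [i] is inserted word-finally. /nabizozuzoreref/ → nabizozuzorerefi.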